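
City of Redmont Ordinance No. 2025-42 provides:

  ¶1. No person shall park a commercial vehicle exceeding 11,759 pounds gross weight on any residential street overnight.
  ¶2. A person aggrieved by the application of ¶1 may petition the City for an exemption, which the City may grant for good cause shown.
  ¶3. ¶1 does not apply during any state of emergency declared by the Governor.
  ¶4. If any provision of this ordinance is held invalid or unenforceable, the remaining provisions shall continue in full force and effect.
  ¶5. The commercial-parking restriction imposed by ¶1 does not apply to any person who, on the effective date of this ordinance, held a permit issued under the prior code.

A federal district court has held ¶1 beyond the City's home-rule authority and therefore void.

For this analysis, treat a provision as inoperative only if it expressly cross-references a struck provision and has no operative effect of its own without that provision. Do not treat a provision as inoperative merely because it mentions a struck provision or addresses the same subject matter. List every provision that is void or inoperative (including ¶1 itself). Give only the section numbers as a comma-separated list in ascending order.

1, 2, 3, 5

¶1 is struck. ¶2 merely fixes the exemption procedure for ¶1; with ¶1 gone it has nothing to operate on and falls away. ¶3 has no operative effect of its own apart from ¶1 and is therefore inoperative. The only function of ¶5 is the grandfather exemption from ¶1, so it cannot stand once ¶1 is removed. ¶4 is a severability clause and preserves every provision that can still be given independent effect. Only ¶4 remains in effect.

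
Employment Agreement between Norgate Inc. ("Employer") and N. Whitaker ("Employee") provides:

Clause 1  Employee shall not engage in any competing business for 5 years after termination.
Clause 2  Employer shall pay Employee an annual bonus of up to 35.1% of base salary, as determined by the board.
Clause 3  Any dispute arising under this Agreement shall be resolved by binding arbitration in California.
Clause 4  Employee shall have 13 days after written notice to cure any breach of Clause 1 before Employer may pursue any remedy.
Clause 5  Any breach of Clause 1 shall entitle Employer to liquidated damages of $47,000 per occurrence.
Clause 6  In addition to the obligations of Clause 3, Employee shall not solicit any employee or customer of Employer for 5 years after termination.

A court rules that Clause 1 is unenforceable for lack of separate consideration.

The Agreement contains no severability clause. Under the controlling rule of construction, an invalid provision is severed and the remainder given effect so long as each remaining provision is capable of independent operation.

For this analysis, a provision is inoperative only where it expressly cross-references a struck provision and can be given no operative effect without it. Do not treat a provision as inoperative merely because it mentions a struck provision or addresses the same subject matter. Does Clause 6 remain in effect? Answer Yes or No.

Yes

Clause 1 is struck. Clause 4 operates only by reference to Clause 1, so it falls with Clause 1. Clause 5 does nothing except set the liquidated-damages amount by reference to Clause 1; with Clause 1 gone it has no independent effect and is inoperative. With no severability clause, the stated default rule severs what cannot stand and enforces each remaining provision that can operate on its own. Clause 2, Clause 3, and Clause 6 remain in effect. Clause 6 is among the surviving provisions, so the answer is yes.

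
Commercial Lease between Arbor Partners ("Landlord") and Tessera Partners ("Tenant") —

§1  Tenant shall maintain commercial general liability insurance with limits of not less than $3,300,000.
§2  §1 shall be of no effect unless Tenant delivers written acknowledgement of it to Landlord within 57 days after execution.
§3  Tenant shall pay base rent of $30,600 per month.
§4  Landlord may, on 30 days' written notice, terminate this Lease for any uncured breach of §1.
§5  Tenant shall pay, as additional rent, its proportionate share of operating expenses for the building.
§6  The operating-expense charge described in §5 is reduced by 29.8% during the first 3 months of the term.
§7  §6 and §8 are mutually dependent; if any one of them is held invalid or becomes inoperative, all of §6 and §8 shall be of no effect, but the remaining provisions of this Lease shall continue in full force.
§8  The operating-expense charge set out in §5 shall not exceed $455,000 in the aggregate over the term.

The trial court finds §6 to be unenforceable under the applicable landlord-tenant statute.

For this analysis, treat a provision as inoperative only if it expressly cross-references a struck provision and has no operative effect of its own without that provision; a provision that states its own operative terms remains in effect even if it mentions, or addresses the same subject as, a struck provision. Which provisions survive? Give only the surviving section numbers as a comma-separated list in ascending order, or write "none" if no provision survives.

§6 is struck. No other provision's operative terms depend on §6. §7 declares §6 and §8 mutually dependent; since one of them has fallen, all of them are of no effect. That brings down §8 as well. The remainder continues in force under §7. The provisions still in force are §1, §2, §3, §4, §5, and §7.

1, 2, 3, 4, 5, 7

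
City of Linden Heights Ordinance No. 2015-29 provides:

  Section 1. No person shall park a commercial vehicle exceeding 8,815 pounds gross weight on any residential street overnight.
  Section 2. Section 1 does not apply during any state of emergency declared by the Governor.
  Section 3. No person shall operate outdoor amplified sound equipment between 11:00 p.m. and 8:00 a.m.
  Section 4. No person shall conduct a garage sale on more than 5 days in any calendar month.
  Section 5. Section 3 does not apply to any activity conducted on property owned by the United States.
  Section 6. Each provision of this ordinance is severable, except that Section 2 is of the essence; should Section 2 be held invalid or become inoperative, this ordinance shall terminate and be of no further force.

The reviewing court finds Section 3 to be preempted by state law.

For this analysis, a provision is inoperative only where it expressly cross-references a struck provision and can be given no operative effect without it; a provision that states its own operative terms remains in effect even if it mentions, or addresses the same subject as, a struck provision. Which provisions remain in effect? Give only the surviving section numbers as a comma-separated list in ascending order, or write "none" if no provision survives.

Section 3 is struck. Section 5 merely fixes the public-property exemption from Section 3; with Section 3 gone it has nothing to operate on and falls away. Section 6 makes Section 2 an essential term, but Section 2 is unaffected, so the severability proviso in Section 6 preserves the remaining provisions. That leaves Section 1, Section 2, Section 4, and Section 6 in effect.

1, 2, 4, 6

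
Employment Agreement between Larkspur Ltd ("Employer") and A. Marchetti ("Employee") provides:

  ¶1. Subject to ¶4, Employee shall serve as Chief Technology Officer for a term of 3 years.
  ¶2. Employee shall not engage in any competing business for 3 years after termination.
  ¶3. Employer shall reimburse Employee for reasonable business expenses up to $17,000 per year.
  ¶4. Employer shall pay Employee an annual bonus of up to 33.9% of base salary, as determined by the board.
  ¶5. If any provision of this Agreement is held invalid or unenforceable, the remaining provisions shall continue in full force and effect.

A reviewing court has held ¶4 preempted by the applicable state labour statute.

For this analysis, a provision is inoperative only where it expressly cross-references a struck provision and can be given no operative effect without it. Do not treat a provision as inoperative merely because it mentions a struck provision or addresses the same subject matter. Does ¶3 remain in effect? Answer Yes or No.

¶4 is struck. Although ¶1 refers to ¶4, its operative terms do not depend on ¶4, so it remains in effect. No other provision's operative terms depend on ¶4. ¶5 is a severability clause and preserves every provision that can still be given independent effect. That leaves ¶1, ¶2, ¶3, and ¶5 in effect. ¶3 is among the surviving provisions, so the answer is yes.

Yes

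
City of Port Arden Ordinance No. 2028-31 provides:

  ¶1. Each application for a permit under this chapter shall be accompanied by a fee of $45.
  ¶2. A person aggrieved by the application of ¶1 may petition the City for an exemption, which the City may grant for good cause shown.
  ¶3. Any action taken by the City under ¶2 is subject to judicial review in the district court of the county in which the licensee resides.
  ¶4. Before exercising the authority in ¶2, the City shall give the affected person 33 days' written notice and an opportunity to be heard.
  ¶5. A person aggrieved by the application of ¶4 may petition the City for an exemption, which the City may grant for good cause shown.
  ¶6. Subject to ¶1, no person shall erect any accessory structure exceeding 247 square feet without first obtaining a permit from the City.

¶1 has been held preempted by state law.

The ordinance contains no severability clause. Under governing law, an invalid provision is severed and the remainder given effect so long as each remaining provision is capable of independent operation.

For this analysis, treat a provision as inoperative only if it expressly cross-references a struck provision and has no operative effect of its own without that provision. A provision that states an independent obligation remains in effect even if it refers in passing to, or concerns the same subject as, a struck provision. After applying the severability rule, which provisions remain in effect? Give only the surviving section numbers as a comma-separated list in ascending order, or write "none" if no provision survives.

¶1 is struck. The only function of ¶2 is the exemption procedure for ¶1, so it cannot stand once ¶1 is removed. The only function of ¶3 is the judicial-review right for ¶2, so it cannot stand once ¶2 is removed. ¶4 merely fixes the notice-and-hearing requirement for ¶2; with ¶2 gone it has nothing to operate on and falls away. ¶5 has no operative effect of its own apart from ¶4 and is therefore inoperative. Although ¶6 refers to ¶1, its operative terms do not depend on ¶1, so it remains in effect. Under the stated default rule, only provisions that cannot operate independently fall away; the rest are enforced. Only ¶6 remains in effect.

6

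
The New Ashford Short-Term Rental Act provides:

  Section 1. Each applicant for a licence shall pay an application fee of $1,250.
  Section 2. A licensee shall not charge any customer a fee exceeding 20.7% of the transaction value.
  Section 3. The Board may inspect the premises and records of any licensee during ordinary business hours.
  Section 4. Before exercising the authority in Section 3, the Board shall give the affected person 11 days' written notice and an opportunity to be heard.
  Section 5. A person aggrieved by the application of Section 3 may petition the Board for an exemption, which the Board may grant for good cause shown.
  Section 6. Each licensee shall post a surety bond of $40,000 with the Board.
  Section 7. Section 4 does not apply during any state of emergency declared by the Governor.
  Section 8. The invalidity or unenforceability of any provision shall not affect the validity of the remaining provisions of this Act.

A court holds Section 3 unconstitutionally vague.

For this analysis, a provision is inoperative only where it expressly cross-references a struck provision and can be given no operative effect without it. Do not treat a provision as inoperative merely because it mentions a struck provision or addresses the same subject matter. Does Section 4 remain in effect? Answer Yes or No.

No

Section 3 is struck. Section 4 has no operative effect of its own apart from Section 3 and is therefore inoperative. Section 5 operates only by reference to Section 3, so it falls with Section 3. The only function of Section 7 is the emergency suspension of Section 4, so it cannot stand once Section 4 is removed. Section 8 is a severability clause and preserves every provision that can still be given independent effect. Section 1, Section 2, Section 6, and Section 8 remain in effect. Section 4 is among the inoperative provisions, so the answer is no.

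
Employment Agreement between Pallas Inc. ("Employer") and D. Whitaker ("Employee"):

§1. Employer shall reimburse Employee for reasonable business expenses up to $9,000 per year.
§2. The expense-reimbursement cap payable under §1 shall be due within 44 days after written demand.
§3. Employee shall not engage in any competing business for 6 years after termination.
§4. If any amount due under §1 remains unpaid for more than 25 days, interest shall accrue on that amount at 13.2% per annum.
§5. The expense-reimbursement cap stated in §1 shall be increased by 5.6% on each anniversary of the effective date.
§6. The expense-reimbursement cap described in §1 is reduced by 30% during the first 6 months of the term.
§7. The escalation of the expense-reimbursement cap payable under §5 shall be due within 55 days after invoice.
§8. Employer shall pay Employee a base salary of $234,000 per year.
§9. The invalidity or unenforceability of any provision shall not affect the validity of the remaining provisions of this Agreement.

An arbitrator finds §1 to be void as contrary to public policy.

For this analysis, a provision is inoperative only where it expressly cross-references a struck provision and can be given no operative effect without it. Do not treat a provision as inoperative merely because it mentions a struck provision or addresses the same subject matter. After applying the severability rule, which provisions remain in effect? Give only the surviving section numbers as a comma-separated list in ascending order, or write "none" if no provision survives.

3, 8, 9

§1 is struck. The whole of §2 is the payment deadline for the expense-reimbursement cap, defined by reference to §1, so §2 cannot stand once §1 is removed. The whole of §4 is the default interest on the expense-reimbursement cap, defined by reference to §1, so §4 cannot stand once §1 is removed. §5 has no operative effect of its own apart from §1 and is therefore inoperative. §6 does nothing except set the introductory reduction to the expense-reimbursement cap by reference to §1; with §1 gone it has no independent effect and is inoperative. The whole of §7 is the payment deadline for the escalation of the expense-reimbursement cap, defined by reference to §5, so §7 cannot stand once §5 is removed. Under the severability clause in §9, the remaining provisions continue in force. §3, §8, and §9 remain in effect.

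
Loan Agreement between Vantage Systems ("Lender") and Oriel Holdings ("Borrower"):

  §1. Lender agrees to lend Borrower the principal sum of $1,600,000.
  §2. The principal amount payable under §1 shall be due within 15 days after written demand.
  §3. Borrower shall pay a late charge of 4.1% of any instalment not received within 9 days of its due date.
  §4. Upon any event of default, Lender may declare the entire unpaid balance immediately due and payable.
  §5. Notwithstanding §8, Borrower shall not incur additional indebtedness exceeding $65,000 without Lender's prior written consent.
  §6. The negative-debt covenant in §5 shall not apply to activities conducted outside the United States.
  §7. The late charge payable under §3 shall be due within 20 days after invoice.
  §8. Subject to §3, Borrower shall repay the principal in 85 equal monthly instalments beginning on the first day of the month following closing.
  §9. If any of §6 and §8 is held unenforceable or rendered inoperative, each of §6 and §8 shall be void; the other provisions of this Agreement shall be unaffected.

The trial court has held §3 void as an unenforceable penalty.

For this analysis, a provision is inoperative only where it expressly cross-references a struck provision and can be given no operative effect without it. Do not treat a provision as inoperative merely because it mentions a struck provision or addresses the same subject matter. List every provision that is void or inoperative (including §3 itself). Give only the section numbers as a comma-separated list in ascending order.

3, 7

§3 is struck. §7 does nothing except set the payment deadline for the late charge by reference to §3; with §3 gone it has no independent effect and is inoperative. §8 mentions §3 but its own obligation stands independently of §3, so §8 is not affected. §9 ties §6 and §8 together, but none of those is affected here; the remaining provisions continue in force under §9. §1, §2, §4, §5, §6, §8, and §9 remain in effect.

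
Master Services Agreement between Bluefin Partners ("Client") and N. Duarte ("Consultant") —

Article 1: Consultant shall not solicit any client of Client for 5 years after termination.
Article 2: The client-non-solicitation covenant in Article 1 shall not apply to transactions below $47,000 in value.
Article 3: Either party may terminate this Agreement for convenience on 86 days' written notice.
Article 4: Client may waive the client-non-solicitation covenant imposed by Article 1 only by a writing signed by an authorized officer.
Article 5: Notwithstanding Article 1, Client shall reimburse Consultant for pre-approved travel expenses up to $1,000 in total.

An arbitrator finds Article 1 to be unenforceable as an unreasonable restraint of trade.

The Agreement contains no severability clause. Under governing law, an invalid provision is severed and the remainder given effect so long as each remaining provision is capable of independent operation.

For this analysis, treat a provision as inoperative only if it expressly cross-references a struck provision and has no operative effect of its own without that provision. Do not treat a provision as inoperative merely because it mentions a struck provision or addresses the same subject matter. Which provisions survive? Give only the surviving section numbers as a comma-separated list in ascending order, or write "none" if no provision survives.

Article 1 is struck. Article 2 has no operative effect of its own apart from Article 1 and is therefore inoperative. The only function of Article 4 is the waiver condition for Article 1, so it cannot stand once Article 1 is removed. Although Article 5 refers to Article 1, its operative terms do not depend on Article 1, so it remains in effect. Under the stated default rule, only provisions that cannot operate independently fall away; the rest are enforced. That leaves Article 3 and Article 5 in effect.

3, 5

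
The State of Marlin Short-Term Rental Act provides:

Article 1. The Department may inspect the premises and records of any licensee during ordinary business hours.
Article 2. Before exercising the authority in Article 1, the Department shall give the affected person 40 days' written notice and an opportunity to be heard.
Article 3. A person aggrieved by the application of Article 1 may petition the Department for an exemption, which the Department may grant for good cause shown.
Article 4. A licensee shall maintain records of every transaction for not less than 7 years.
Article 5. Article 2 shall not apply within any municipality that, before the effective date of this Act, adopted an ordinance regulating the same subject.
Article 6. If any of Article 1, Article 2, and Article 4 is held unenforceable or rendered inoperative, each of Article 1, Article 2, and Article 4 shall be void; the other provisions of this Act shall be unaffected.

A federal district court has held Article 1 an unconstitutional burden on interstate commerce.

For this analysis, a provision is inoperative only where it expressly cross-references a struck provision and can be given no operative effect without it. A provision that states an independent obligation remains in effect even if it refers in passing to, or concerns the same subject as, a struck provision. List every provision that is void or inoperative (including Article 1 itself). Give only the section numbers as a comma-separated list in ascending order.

Article 1 is struck. The only function of Article 2 is the notice-and-hearing requirement for Article 1, so it cannot stand once Article 1 is removed. Article 3 operates only by reference to Article 1, so it falls with Article 1. The only function of Article 5 is the local-preemption carve-out from Article 2, so it cannot stand once Article 2 is removed. Article 6 declares Article 1, Article 2, and Article 4 mutually dependent; since one of them has fallen, all of them are of no effect. That brings down Article 4 as well. The remainder continues in force under Article 6. Only Article 6 remains in effect.

1, 2, 3, 4, 5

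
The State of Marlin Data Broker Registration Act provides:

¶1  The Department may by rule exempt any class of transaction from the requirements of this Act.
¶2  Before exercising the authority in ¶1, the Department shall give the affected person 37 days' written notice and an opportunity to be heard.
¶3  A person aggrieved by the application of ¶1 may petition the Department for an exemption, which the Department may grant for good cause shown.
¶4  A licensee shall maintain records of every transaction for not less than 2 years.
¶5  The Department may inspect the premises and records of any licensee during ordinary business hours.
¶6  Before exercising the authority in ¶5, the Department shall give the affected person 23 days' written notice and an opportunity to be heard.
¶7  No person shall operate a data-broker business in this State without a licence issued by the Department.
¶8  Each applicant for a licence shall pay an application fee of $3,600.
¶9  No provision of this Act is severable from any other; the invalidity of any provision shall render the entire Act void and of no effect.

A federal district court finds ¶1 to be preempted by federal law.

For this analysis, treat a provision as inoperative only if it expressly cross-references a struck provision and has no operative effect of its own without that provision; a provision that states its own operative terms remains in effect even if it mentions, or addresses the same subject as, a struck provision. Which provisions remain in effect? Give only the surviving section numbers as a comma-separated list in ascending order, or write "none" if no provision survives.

none

¶1 is struck. The only function of ¶2 is the notice-and-hearing requirement for ¶1, so it cannot stand once ¶1 is removed. ¶3 operates only by reference to ¶1, so it falls with ¶1. ¶9 provides that the Act is not severable, so the invalidity of any one provision voids the entire Act. No provision of the Act survives.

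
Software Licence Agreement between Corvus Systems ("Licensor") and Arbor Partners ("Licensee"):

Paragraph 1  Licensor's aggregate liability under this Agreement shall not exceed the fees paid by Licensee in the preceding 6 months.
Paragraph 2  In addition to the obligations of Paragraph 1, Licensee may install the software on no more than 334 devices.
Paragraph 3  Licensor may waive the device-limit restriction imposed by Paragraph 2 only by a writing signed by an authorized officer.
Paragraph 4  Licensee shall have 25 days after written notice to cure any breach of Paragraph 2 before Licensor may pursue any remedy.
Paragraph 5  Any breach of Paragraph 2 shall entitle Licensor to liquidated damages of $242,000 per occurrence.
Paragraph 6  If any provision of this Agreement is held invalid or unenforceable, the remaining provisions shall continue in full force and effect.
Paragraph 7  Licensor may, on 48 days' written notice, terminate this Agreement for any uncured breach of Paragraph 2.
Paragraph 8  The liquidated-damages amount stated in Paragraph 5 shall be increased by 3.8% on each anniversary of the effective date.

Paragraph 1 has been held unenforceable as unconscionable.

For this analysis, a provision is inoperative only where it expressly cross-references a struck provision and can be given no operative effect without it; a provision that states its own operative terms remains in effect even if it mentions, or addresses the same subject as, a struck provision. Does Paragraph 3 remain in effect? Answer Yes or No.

Paragraph 1 is struck. Although Paragraph 2 refers to Paragraph 1, its operative terms do not depend on Paragraph 1, so it remains in effect. No other provision's operative terms depend on Paragraph 1. Under the severability clause in Paragraph 6, the remaining provisions continue in force. Paragraph 2, Paragraph 3, Paragraph 4, Paragraph 5, Paragraph 6, Paragraph 7, and Paragraph 8 remain in effect. Paragraph 3 is among the surviving provisions, so the answer is yes.

Yes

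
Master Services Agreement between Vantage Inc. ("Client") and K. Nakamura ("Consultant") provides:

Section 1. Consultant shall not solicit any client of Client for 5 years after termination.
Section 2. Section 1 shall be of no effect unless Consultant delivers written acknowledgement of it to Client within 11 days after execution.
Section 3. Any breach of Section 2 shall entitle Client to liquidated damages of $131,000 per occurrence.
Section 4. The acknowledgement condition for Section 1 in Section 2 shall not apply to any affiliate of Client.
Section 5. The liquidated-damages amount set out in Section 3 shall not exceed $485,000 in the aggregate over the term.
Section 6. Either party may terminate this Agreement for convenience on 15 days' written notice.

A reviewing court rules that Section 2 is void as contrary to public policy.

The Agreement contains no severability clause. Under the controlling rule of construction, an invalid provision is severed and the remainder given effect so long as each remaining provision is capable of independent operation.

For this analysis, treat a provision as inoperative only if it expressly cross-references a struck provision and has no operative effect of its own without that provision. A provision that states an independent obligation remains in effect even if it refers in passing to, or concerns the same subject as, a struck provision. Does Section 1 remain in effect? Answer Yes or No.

Section 2 is struck. Section 3 does nothing except set the liquidated-damages amount by reference to Section 2; with Section 2 gone it has no independent effect and is inoperative. The whole of Section 4 is the carve-out from the acknowledgement condition for Section 1, defined by reference to Section 2, so Section 4 cannot stand once Section 2 is removed. Section 5 does nothing except set the aggregate cap on the liquidated-damages amount by reference to Section 3; with Section 3 gone it has no independent effect and is inoperative. With no severability clause, the stated default rule severs what cannot stand and enforces each remaining provision that can operate on its own. That leaves Section 1 and Section 6 in effect. Section 1 is among the surviving provisions, so the answer is yes.

Yes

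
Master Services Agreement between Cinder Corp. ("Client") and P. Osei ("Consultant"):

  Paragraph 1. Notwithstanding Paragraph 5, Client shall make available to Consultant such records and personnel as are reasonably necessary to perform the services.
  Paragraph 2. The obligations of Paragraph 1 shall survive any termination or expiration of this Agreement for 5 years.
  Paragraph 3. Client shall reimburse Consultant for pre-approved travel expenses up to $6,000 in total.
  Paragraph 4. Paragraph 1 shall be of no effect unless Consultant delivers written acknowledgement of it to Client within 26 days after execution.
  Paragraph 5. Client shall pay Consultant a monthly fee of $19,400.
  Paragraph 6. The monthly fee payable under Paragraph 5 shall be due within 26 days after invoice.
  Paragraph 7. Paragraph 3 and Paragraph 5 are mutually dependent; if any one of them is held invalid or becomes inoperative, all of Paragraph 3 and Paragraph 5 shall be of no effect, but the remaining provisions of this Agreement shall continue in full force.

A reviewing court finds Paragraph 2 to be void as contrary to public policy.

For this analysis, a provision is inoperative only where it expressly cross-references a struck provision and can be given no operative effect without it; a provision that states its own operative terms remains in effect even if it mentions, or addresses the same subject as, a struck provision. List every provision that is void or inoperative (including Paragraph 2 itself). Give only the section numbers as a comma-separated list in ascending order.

2

Paragraph 2 is struck. No other provision's operative terms depend on Paragraph 2. Paragraph 7 ties Paragraph 3 and Paragraph 5 together, but none of those is affected here; the remaining provisions continue in force under Paragraph 7. The provisions still in force are Paragraph 1, Paragraph 3, Paragraph 4, Paragraph 5, Paragraph 6, and Paragraph 7.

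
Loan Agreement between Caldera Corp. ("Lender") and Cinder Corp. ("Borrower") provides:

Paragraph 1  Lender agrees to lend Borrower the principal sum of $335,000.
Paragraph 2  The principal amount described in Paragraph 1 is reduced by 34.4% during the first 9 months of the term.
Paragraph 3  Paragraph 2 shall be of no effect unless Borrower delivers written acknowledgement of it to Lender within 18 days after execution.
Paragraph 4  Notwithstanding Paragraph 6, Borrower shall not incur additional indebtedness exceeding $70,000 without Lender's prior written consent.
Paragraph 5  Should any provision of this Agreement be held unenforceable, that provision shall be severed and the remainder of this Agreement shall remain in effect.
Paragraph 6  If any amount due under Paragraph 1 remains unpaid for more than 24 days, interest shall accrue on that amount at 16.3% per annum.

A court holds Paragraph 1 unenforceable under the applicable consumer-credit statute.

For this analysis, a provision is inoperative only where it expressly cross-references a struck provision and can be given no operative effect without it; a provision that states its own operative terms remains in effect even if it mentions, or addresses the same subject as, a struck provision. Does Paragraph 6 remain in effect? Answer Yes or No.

No

Paragraph 1 is struck. Paragraph 2 has no operative effect of its own apart from Paragraph 1 and is therefore inoperative. The whole of Paragraph 6 is the default interest on the principal amount, defined by reference to Paragraph 1, so Paragraph 6 cannot stand once Paragraph 1 is removed. Paragraph 3 merely fixes the acknowledgement condition for Paragraph 2; with Paragraph 2 gone it has nothing to operate on and falls away. Paragraph 4 mentions Paragraph 6 but its own obligation stands independently of Paragraph 6, so Paragraph 4 is not affected. Under the severability clause in Paragraph 5, the remaining provisions continue in force. The provisions still in force are Paragraph 4 and Paragraph 5. Paragraph 6 is among the inoperative provisions, so the answer is no.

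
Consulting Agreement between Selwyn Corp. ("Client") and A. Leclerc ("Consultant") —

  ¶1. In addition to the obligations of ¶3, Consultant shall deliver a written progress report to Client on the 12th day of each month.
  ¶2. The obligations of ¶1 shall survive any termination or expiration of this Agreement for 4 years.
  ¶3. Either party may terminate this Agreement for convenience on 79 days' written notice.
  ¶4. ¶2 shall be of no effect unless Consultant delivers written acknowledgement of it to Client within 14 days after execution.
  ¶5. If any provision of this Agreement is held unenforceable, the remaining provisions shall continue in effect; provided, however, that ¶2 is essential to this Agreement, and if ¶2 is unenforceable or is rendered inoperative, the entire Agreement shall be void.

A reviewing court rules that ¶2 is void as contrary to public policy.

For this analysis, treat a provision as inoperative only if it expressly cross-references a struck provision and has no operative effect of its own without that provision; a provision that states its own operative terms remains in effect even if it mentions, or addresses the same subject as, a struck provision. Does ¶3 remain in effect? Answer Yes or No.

No

¶2 is struck. ¶4 operates only by reference to ¶2, so it falls with ¶2. ¶5 makes ¶2 an essential term, and ¶2 is the provision held invalid; under ¶5, the entire Agreement is therefore void. No provision of the Agreement survives. ¶3 is among the inoperative provisions, so the answer is no.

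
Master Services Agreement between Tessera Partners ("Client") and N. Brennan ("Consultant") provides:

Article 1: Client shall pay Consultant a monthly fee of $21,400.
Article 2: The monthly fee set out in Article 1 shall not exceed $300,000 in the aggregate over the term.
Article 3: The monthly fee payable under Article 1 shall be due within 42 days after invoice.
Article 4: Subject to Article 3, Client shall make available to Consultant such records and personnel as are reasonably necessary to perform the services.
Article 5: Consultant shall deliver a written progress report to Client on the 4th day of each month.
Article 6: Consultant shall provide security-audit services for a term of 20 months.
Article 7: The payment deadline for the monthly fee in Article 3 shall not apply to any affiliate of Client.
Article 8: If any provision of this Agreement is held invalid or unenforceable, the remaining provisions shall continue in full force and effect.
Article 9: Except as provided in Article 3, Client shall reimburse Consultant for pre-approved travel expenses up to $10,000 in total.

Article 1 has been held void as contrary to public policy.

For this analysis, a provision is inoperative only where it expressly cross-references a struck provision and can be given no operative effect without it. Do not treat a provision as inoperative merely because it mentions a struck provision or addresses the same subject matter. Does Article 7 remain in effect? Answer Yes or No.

Article 1 is struck. Article 2 operates only by reference to Article 1, so it falls with Article 1. Article 3 has no operative effect of its own apart from Article 1 and is therefore inoperative. Article 7 has no operative effect of its own apart from Article 3 and is therefore inoperative. Article 4 mentions Article 3 but its own obligation stands independently of Article 3, so Article 4 is not affected. Article 9 mentions Article 3 but its own obligation stands independently of Article 3, so Article 9 is not affected. Article 8 is a severability clause and preserves every provision that can still be given independent effect. The provisions still in force are Article 4, Article 5, Article 6, Article 8, and Article 9. Article 7 is among the inoperative provisions, so the answer is no.

No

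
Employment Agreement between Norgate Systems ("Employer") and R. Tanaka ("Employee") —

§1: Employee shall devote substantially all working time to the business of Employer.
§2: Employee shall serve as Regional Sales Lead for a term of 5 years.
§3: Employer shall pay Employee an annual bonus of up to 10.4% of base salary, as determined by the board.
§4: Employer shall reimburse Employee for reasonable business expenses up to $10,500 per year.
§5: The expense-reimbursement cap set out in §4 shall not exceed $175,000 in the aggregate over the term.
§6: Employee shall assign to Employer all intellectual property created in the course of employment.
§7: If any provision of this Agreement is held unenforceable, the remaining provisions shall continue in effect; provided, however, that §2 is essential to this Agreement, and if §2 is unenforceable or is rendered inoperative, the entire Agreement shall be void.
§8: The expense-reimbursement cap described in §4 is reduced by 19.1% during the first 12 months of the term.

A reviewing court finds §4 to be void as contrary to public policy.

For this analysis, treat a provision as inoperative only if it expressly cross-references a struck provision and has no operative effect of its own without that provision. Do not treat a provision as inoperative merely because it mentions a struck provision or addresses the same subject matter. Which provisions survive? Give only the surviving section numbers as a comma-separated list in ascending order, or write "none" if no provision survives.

§4 is struck. §5 does nothing except set the aggregate cap on the expense-reimbursement cap by reference to §4; with §4 gone it has no independent effect and is inoperative. §8 does nothing except set the introductory reduction to the expense-reimbursement cap by reference to §4; with §4 gone it has no independent effect and is inoperative. §7 makes §2 an essential term, but §2 is unaffected, so the severability proviso in §7 preserves the remaining provisions. §1, §2, §3, §6, and §7 remain in effect.

1, 2, 3, 6, 7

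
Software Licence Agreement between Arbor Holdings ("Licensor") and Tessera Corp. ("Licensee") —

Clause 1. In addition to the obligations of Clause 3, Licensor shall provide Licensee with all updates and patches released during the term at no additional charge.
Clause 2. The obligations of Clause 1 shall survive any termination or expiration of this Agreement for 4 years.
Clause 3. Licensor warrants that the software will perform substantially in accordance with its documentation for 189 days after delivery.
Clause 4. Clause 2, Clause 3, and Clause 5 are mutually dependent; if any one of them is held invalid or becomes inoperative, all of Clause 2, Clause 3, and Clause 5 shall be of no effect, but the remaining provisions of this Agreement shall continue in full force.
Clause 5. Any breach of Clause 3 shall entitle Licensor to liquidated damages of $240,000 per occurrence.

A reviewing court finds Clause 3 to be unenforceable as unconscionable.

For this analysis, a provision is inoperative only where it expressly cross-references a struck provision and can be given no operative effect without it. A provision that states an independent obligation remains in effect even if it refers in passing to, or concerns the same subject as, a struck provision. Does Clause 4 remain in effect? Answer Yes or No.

Clause 3 is struck. Clause 5 does nothing except set the liquidated-damages amount by reference to Clause 3; with Clause 3 gone it has no independent effect and is inoperative. Clause 1 mentions Clause 3 but its own obligation stands independently of Clause 3, so Clause 1 is not affected. Clause 4 declares Clause 2, Clause 3, and Clause 5 mutually dependent; since one of them has fallen, all of them are of no effect. That brings down Clause 2 as well. The remainder continues in force under Clause 4. Clause 1 and Clause 4 remain in effect. Clause 4 is among the surviving provisions, so the answer is yes.

Yes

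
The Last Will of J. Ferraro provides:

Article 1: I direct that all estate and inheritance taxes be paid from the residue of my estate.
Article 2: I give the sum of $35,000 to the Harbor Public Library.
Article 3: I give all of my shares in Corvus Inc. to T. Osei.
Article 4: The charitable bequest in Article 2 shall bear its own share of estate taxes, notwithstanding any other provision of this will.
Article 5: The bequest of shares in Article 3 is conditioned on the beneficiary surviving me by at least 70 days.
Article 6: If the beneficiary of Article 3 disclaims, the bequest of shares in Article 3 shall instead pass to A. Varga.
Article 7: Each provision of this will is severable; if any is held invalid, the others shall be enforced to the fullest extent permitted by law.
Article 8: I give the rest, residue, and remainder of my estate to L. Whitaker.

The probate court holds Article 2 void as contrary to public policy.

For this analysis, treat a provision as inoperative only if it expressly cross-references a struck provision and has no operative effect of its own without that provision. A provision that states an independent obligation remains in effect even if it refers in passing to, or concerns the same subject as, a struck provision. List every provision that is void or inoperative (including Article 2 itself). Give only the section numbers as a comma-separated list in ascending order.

2, 4

Article 2 is struck. Article 4 has no operative effect of its own apart from Article 2 and is therefore inoperative. Article 7 is a severability clause and preserves every provision that can still be given independent effect. Article 1, Article 3, Article 5, Article 6, Article 7, and Article 8 remain in effect.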